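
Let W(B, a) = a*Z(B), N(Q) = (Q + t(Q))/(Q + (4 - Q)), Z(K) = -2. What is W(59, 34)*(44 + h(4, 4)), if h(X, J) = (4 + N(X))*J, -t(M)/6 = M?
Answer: -2720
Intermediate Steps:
t(M) = -6*M
N(Q) = -5*Q/4 (N(Q) = (Q - 6*Q)/(Q + (4 - Q)) = -5*Q/4)
W(B, a) = -2*a (W(B, a) = a*(-2) = -2*a)
h(X, J) = J*(4 - 5*X/4) (h(X, J) = (4 - 5*X/4)*J = J*(4 - 5*X/4))
W(59, 34)*(44 + h(4, 4)) = (-2*34)*(44 + (1/4)*4*(16 - 5*4)) = -68*(44 + (1/4)*4*(16 - 20)) = -68*(44 + (1/4)*4*(-4)) = -68*(44 - 4) = -68*40 = -2720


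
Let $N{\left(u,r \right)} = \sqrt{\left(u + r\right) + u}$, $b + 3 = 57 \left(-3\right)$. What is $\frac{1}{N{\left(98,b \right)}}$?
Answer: $\frac{\sqrt{22}}{22} \approx 0.2132$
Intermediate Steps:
$b = -174$ ($b = -3 + 57 \left(-3\right) = -3 - 171 = -174$)
$N{\left(u,r \right)} = \sqrt{r + 2 u}$ ($N{\left(u,r \right)} = \sqrt{\left(r + u\right) + u} = \sqrt{r + 2 u}$)
$\frac{1}{N{\left(98,b \right)}} = \frac{1}{\sqrt{-174 + 2 \cdot 98}} = \frac{1}{\sqrt{-174 + 196}} = \frac{1}{\sqrt{22}} = \frac{\sqrt{22}}{22}$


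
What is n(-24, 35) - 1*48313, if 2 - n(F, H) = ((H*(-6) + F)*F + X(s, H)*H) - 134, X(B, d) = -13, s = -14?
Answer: -53338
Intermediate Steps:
n(F, H) = 136 + 13*H - F*(F - 6*H) (n(F, H) = 2 - (((H*(-6) + F)*F - 13*H) - 134) = 2 - (((-6*H + F)*F - 13*H) - 134) = 2 - (((F - 6*H)*F - 13*H) - 134) = 2 - ((F*(F - 6*H) - 13*H) - 134) = 2 - ((-13*H + F*(F - 6*H)) - 134) = 2 - (-134 - 13*H + F*(F - 6*H)) = 2 + (134 + 13*H - F*(F - 6*H)) = 136 + 13*H - F*(F - 6*H))
n(-24, 35) - 1*48313 = (136 - 1*(-24)² + 13*35 + 6*(-24)*35) - 1*48313 = (136 - 1*576 + 455 - 5040) - 48313 = (136 - 576 + 455 - 5040) - 48313 = -5025 - 48313 = -53338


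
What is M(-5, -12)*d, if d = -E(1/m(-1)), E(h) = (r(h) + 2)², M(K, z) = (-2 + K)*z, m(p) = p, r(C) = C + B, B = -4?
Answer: -756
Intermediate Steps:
r(C) = -4 + C (r(C) = C - 4 = -4 + C)
M(K, z) = z*(-2 + K)
E(h) = (-2 + h)² (E(h) = ((-4 + h) + 2)² = (-2 + h)²)
d = -9 (d = -(-2 + 1/(-1))² = -(-2 - 1)² = -1*(-3)² = -1*9 = -9)
M(-5, -12)*d = -12*(-2 - 5)*(-9) = -12*(-7)*(-9) = 84*(-9) = -756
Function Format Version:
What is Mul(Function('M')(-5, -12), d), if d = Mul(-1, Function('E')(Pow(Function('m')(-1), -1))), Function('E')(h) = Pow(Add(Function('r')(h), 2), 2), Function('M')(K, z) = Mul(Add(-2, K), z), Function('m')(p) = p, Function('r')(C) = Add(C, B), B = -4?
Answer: -756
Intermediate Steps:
Function('r')(C) = Add(-4, C) (Function('r')(C) = Add(C, -4) = Add(-4, C))
Function('M')(K, z) = Mul(z, Add(-2, K))
Function('E')(h) = Pow(Add(-2, h), 2) (Function('E')(h) = Pow(Add(Add(-4, h), 2), 2) = Pow(Add(-2, h), 2))
d = -9 (d = Mul(-1, Pow(Add(-2, Pow(-1, -1)), 2)) = Mul(-1, Pow(Add(-2, -1), 2)) = Mul(-1, Pow(-3, 2)) = Mul(-1, 9) = -9)
Mul(Function('M')(-5, -12), d) = Mul(Mul(-12, Add(-2, -5)), -9) = Mul(Mul(-12, -7), -9) = Mul(84, -9) = -756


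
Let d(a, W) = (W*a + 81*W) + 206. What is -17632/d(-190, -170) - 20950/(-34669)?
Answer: -13672788/40597399 ≈ -0.33679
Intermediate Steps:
d(a, W) = 206 + 81*W + W*a (d(a, W) = (81*W + W*a) + 206 = 206 + 81*W + W*a)
-17632/d(-190, -170) - 20950/(-34669) = -17632/(206 + 81*(-170) - 170*(-190)) - 20950/(-34669) = -17632/(206 - 13770 + 32300) - 20950*(-1/34669) = -17632/18736 + 20950/34669 = -17632*1/18736 + 20950/34669 = -1102/1171 + 20950/34669 = -13672788/40597399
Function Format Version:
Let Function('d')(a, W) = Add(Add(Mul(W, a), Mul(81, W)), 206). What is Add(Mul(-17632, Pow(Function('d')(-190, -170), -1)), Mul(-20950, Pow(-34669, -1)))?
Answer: Rational(-13672788, 40597399) ≈ -0.33679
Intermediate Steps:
Function('d')(a, W) = Add(206, Mul(81, W), Mul(W, a)) (Function('d')(a, W) = Add(Add(Mul(81, W), Mul(W, a)), 206) = Add(206, Mul(81, W), Mul(W, a)))
Add(Mul(-17632, Pow(Function('d')(-190, -170), -1)), Mul(-20950, Pow(-34669, -1))) = Add(Mul(-17632, Pow(Add(206, Mul(81, -170), Mul(-170, -190)), -1)), Mul(-20950, Pow(-34669, -1))) = Add(Mul(-17632, Pow(Add(206, -13770, 32300), -1)), Mul(-20950, Rational(-1, 34669))) = Add(Mul(-17632, Pow(18736, -1)), Rational(20950, 34669)) = Add(Mul(-17632, Rational(1, 18736)), Rational(20950, 34669)) = Add(Rational(-1102, 1171), Rational(20950, 34669)) = Rational(-13672788, 40597399)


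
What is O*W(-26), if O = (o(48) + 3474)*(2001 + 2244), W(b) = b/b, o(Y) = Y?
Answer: 14950890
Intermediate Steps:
W(b) = 1
O = 14950890 (O = (48 + 3474)*(2001 + 2244) = 3522*4245 = 14950890)
O*W(-26) = 14950890*1 = 14950890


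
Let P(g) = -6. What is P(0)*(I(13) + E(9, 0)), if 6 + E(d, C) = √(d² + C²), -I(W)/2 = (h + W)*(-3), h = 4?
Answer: -630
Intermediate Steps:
I(W) = 24 + 6*W (I(W) = -2*(4 + W)*(-3) = -2*(-12 - 3*W) = 24 + 6*W)
E(d, C) = -6 + √(C² + d²) (E(d, C) = -6 + √(d² + C²) = -6 + √(C² + d²))
P(0)*(I(13) + E(9, 0)) = -6*((24 + 6*13) + (-6 + √(0² + 9²))) = -6*((24 + 78) + (-6 + √(0 + 81))) = -6*(102 + (-6 + √81)) = -6*(102 + (-6 + 9)) = -6*(102 + 3) = -6*105 = -630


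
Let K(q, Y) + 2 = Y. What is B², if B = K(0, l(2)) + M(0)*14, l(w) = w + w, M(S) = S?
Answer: 4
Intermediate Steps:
l(w) = 2*w
K(q, Y) = -2 + Y
B = 2 (B = (-2 + 2*2) + 0*14 = (-2 + 4) + 0 = 2 + 0 = 2)
B² = 2² = 4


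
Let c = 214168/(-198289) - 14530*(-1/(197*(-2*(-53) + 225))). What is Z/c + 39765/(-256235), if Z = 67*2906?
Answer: -64506280853152395890/284013784983341 ≈ -2.2712e+5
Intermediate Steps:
c = -11084113606/12929830823 (c = 214168*(-1/198289) - 14530*(-1/(197*(106 + 225))) = -214168/198289 - 14530/(331*(-197)) = -214168/198289 - 14530/(-65207) = -214168/198289 - 14530*(-1/65207) = -214168/198289 + 14530/65207 = -11084113606/12929830823 ≈ -0.85725)
Z = 194702
Z/c + 39765/(-256235) = 194702/(-11084113606/12929830823) + 39765/(-256235) = 194702*(-12929830823/11084113606) + 39765*(-1/256235) = -1258731960449873/5542056803 - 7953/51247 = -64506280853152395890/284013784983341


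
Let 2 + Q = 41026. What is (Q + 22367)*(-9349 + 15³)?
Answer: -378697834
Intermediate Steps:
Q = 41024 (Q = -2 + 41026 = 41024)
(Q + 22367)*(-9349 + 15³) = (41024 + 22367)*(-9349 + 15³) = 63391*(-9349 + 3375) = 63391*(-5974) = -378697834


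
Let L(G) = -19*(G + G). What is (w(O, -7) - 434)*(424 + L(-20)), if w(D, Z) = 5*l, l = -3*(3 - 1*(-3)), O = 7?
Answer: -620416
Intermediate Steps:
L(G) = -38*G
l = -18 (l = -3*(3 + 3) = -3*6 = -18)
w(D, Z) = -90 (w(D, Z) = 5*(-18) = -90)
(w(O, -7) - 434)*(424 + L(-20)) = (-90 - 434)*(424 - 38*(-20)) = -524*(424 + 760) = -524*1184 = -620416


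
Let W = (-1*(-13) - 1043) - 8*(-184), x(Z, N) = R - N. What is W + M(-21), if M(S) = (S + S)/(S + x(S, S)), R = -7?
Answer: 448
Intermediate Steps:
x(Z, N) = -7 - N
W = 442 (W = (13 - 1043) + 1472 = -1030 + 1472 = 442)
M(S) = -2*S/7 (M(S) = (S + S)/(S + (-7 - S)) = (2*S)/(-7) = (2*S)*(-⅐) = -2*S/7)
W + M(-21) = 442 - 2/7*(-21) = 442 + 6 = 448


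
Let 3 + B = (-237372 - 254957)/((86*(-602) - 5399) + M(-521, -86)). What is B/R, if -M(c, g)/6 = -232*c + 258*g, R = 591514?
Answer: -103964/27432518025 ≈ -3.7898e-6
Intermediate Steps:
M(c, g) = -1548*g + 1392*c (M(c, g) = -6*(-232*c + 258*g) = -1548*g + 1392*c)
B = -1455496/649275 (B = -3 + (-237372 - 254957)/((86*(-602) - 5399) + (-1548*(-86) + 1392*(-521))) = -3 - 492329/((-51772 - 5399) + (133128 - 725232)) = -3 - 492329/(-57171 - 592104) = -3 - 492329/(-649275) = -3 - 492329*(-1/649275) = -3 + 492329/649275 = -1455496/649275 ≈ -2.2417)
B/R = -1455496/649275/591514 = -1455496/649275*1/591514 = -103964/27432518025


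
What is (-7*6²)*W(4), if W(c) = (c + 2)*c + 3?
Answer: -6804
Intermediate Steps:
W(c) = 3 + c*(2 + c) (W(c) = (2 + c)*c + 3 = c*(2 + c) + 3 = 3 + c*(2 + c))
(-7*6²)*W(4) = (-7*6²)*(3 + 4² + 2*4) = (-7*36)*(3 + 16 + 8) = -252*27 = -6804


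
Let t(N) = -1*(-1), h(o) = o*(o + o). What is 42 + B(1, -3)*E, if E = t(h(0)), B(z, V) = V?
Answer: 39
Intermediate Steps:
h(o) = 2*o**2 (h(o) = o*(2*o) = 2*o**2)
t(N) = 1
E = 1
42 + B(1, -3)*E = 42 - 3*1 = 42 - 3 = 39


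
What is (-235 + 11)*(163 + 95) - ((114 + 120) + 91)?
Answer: -58117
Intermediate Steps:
(-235 + 11)*(163 + 95) - ((114 + 120) + 91) = -224*258 - (234 + 91) = -57792 - 1*325 = -57792 - 325 = -58117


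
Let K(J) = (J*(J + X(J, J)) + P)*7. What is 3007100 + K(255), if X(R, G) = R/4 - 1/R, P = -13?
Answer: 14303883/4 ≈ 3.5760e+6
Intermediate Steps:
X(R, G) = -1/R + R/4 (X(R, G) = R*(¼) - 1/R = R/4 - 1/R = -1/R + R/4)
K(J) = -91 + 7*J*(-1/J + 5*J/4) (K(J) = (J*(J + (-1/J + J/4)) - 13)*7 = (J*(-1/J + 5*J/4) - 13)*7 = (-13 + J*(-1/J + 5*J/4))*7 = -91 + 7*J*(-1/J + 5*J/4))
3007100 + K(255) = 3007100 + (-98 + (35/4)*255²) = 3007100 + (-98 + (35/4)*65025) = 3007100 + (-98 + 2275875/4) = 3007100 + 2275483/4 = 14303883/4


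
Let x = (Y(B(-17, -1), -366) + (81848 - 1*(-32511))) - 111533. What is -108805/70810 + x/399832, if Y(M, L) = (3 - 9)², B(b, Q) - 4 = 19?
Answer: -40850059/26709532 ≈ -1.5294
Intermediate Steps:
B(b, Q) = 23 (B(b, Q) = 4 + 19 = 23)
Y(M, L) = 36 (Y(M, L) = (-6)² = 36)
x = 2862 (x = (36 + (81848 - 1*(-32511))) - 111533 = (36 + (81848 + 32511)) - 111533 = (36 + 114359) - 111533 = 114395 - 111533 = 2862)
-108805/70810 + x/399832 = -108805/70810 + 2862/399832 = -108805*1/70810 + 2862*(1/399832) = -21761/14162 + 27/3772 = -40850059/26709532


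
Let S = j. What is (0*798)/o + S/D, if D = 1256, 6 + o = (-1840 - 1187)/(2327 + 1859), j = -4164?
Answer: -1041/314 ≈ -3.3153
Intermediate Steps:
S = -4164
o = -28143/4186 (o = -6 + (-1840 - 1187)/(2327 + 1859) = -6 - 3027/4186 = -28143/4186 ≈ -6.7231)
(0*798)/o + S/D = (0*798)/(-28143/4186) - 4164/1256 = 0*(-4186/28143) - 4164*1/1256 = 0 - 1041/314 = -1041/314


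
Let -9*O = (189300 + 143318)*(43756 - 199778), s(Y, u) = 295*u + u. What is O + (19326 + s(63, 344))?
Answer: 51896815946/9 ≈ 5.7663e+9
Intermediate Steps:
s(Y, u) = 296*u
O = 51895725596/9 (O = -(189300 + 143318)*(43756 - 199778)/9 = -332618*(-156022)/9 = -⅑*(-51895725596) = 51895725596/9 ≈ 5.7662e+9)
O + (19326 + s(63, 344)) = 51895725596/9 + (19326 + 296*344) = 51895725596/9 + (19326 + 101824) = 51895725596/9 + 121150 = 51896815946/9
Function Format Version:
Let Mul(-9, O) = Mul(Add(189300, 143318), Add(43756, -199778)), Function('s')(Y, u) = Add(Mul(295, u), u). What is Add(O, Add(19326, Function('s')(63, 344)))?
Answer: Rational(51896815946, 9) ≈ 5.7663e+9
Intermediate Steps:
Function('s')(Y, u) = Mul(296, u)
O = Rational(51895725596, 9) (O = Mul(Rational(-1, 9), Mul(Add(189300, 143318), Add(43756, -199778))) = Mul(Rational(-1, 9), Mul(332618, -156022)) = Mul(Rational(-1, 9), -51895725596) = Rational(51895725596, 9) ≈ 5.7662e+9)
Add(O, Add(19326, Function('s')(63, 344))) = Add(Rational(51895725596, 9), Add(19326, Mul(296, 344))) = Add(Rational(51895725596, 9), Add(19326, 101824)) = Add(Rational(51895725596, 9), 121150) = Rational(51896815946, 9)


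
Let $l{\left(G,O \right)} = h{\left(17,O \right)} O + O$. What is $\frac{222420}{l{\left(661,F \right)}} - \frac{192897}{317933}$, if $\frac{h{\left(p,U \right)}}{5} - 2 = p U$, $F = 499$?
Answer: $- \frac{668837592503}{1121804017257} \approx -0.59622$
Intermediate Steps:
$h{\left(p,U \right)} = 10 + 5 U p$ ($h{\left(p,U \right)} = 10 + 5 p U = 10 + 5 U p$)
$l{\left(G,O \right)} = O + O \left(10 + 85 O\right)$ ($l{\left(G,O \right)} = \left(10 + 5 O 17\right) O + O = \left(10 + 85 O\right) O + O = O \left(10 + 85 O\right) + O = O + O \left(10 + 85 O\right)$)
$\frac{222420}{l{\left(661,F \right)}} - \frac{192897}{317933} = \frac{222420}{499 \left(11 + 85 \cdot 499\right)} - \frac{192897}{317933} = \frac{222420}{499 \left(11 + 42415\right)} - \frac{192897}{317933} = \frac{222420}{499 \cdot 42426} - \frac{192897}{317933} = \frac{222420}{21170574} - \frac{192897}{317933} = 222420 \cdot \frac{1}{21170574} - \frac{192897}{317933} = \frac{37070}{3528429} - \frac{192897}{317933} = - \frac{668837592503}{1121804017257}$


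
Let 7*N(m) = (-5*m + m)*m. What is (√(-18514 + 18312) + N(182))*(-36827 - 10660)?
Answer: 898833936 - 47487*I*√202 ≈ 8.9883e+8 - 6.7492e+5*I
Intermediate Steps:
N(m) = -4*m²/7 (N(m) = ((-5*m + m)*m)/7 = ((-4*m)*m)/7 = (-4*m²)/7 = -4*m²/7)
(√(-18514 + 18312) + N(182))*(-36827 - 10660) = (√(-18514 + 18312) - 4/7*182²)*(-36827 - 10660) = (√(-202) - 4/7*33124)*(-47487) = (I*√202 - 18928)*(-47487) = (-18928 + I*√202)*(-47487) = 898833936 - 47487*I*√202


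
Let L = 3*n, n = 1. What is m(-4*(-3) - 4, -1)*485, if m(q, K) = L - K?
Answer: 1940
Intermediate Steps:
L = 3 (L = 3*1 = 3)
m(q, K) = 3 - K
m(-4*(-3) - 4, -1)*485 = (3 - 1*(-1))*485 = (3 + 1)*485 = 4*485 = 1940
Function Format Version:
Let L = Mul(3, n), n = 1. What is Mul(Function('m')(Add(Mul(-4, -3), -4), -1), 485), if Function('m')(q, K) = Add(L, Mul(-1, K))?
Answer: 1940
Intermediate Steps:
L = 3 (L = Mul(3, 1) = 3)
Function('m')(q, K) = Add(3, Mul(-1, K))
Mul(Function('m')(Add(Mul(-4, -3), -4), -1), 485) = Mul(Add(3, Mul(-1, -1)), 485) = Mul(Add(3, 1), 485) = Mul(4, 485) = 1940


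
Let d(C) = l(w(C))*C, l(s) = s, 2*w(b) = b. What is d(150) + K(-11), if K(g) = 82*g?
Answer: 10348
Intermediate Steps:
w(b) = b/2
d(C) = C²/2 (d(C) = (C/2)*C = C²/2)
d(150) + K(-11) = (½)*150² + 82*(-11) = (½)*22500 - 902 = 11250 - 902 = 10348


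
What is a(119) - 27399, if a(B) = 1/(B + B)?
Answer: -6520961/238 ≈ -27399.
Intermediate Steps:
a(B) = 1/(2*B)
a(119) - 27399 = (½)/119 - 27399 = (½)*(1/119) - 27399 = 1/238 - 27399 = -6520961/238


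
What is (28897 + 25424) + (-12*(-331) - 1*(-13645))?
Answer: 71938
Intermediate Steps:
(28897 + 25424) + (-12*(-331) - 1*(-13645)) = 54321 + (3972 + 13645) = 54321 + 17617 = 71938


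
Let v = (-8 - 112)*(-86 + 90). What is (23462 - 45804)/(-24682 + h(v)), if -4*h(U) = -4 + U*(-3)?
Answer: 22342/25041 ≈ 0.89222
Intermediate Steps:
v = -480 (v = -120*4 = -480)
h(U) = 1 + 3*U/4 (h(U) = -(-4 + U*(-3))/4 = -(-4 - 3*U)/4 = 1 + 3*U/4)
(23462 - 45804)/(-24682 + h(v)) = (23462 - 45804)/(-24682 + (1 + (¾)*(-480))) = -22342/(-24682 + (1 - 360)) = -22342/(-24682 - 359) = -22342/(-25041) = -22342*(-1/25041) = 22342/25041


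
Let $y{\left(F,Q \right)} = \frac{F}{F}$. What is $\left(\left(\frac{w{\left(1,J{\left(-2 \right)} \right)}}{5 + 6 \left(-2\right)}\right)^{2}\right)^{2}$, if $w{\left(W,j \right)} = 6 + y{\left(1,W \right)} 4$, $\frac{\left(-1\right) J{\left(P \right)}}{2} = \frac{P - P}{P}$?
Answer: $\frac{10000}{2401} \approx 4.1649$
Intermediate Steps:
$y{\left(F,Q \right)} = 1$
$J{\left(P \right)} = 0$ ($J{\left(P \right)} = - 2 \frac{P - P}{P} = - 2 \frac{0}{P} = \left(-2\right) 0 = 0$)
$w{\left(W,j \right)} = 10$ ($w{\left(W,j \right)} = 6 + 1 \cdot 4 = 6 + 4 = 10$)
$\left(\left(\frac{w{\left(1,J{\left(-2 \right)} \right)}}{5 + 6 \left(-2\right)}\right)^{2}\right)^{2} = \left(\left(\frac{10}{5 + 6 \left(-2\right)}\right)^{2}\right)^{2} = \left(\left(\frac{10}{5 - 12}\right)^{2}\right)^{2} = \left(\left(\frac{10}{-7}\right)^{2}\right)^{2} = \left(\left(10 \left(- \frac{1}{7}\right)\right)^{2}\right)^{2} = \left(\left(- \frac{10}{7}\right)^{2}\right)^{2} = \left(\frac{100}{49}\right)^{2} = \frac{10000}{2401}$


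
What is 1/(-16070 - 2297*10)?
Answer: -1/39040 ≈ -2.5615e-5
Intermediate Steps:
1/(-16070 - 2297*10) = 1/(-16070 - 22970) = 1/(-39040) = -1/39040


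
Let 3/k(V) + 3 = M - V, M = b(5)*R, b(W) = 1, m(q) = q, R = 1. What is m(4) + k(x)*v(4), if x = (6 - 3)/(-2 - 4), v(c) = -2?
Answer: 8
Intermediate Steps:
x = -½ (x = 3/(-6) = 3*(-⅙) = -½ ≈ -0.50000)
M = 1 (M = 1*1 = 1)
k(V) = 3/(-2 - V) (k(V) = 3/(-3 + (1 - V)) = 3/(-2 - V))
m(4) + k(x)*v(4) = 4 - 3/(2 - ½)*(-2) = 4 - 3/3/2*(-2) = 4 - 3*⅔*(-2) = 4 - 2*(-2) = 4 + 4 = 8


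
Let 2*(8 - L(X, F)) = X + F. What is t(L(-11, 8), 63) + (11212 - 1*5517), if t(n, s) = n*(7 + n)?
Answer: 23407/4 ≈ 5851.8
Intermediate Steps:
L(X, F) = 8 - F/2 - X/2 (L(X, F) = 8 - (X + F)/2 = 8 - (F + X)/2 = 8 + (-F/2 - X/2) = 8 - F/2 - X/2)
t(L(-11, 8), 63) + (11212 - 1*5517) = (8 - 1/2*8 - 1/2*(-11))*(7 + (8 - 1/2*8 - 1/2*(-11))) + (11212 - 1*5517) = (8 - 4 + 11/2)*(7 + (8 - 4 + 11/2)) + (11212 - 5517) = 19*(7 + 19/2)/2 + 5695 = (19/2)*(33/2) + 5695 = 627/4 + 5695 = 23407/4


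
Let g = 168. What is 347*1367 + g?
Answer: 474517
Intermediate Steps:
347*1367 + g = 347*1367 + 168 = 474349 + 168 = 474517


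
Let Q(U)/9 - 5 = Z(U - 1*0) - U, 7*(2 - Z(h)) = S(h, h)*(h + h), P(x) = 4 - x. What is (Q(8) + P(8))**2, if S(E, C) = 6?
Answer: 912025/49 ≈ 18613.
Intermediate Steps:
Z(h) = 2 - 12*h/7 (Z(h) = 2 - 6*(h + h)/7 = 2 - 6*2*h/7 = 2 - 12*h/7)
Q(U) = 63 - 171*U/7 (Q(U) = 45 + 9*((2 - 12*(U - 1*0)/7) - U) = 45 + 9*((2 - 12*(U + 0)/7) - U) = 45 + 9*((2 - 12*U/7) - U) = 45 + 9*(2 - 19*U/7) = 45 + (18 - 171*U/7) = 63 - 171*U/7)
(Q(8) + P(8))**2 = ((63 - 171/7*8) + (4 - 1*8))**2 = ((63 - 1368/7) + (4 - 8))**2 = (-927/7 - 4)**2 = (-955/7)**2 = 912025/49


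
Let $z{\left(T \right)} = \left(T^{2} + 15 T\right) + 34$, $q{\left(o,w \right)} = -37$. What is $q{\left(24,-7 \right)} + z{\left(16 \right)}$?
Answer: $493$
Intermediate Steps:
$z{\left(T \right)} = 34 + T^{2} + 15 T$
$q{\left(24,-7 \right)} + z{\left(16 \right)} = -37 + \left(34 + 16^{2} + 15 \cdot 16\right) = -37 + \left(34 + 256 + 240\right) = -37 + 530 = 493$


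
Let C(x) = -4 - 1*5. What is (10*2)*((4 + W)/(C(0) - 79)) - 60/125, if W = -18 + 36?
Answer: -137/25 ≈ -5.4800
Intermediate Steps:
W = 18
C(x) = -9 (C(x) = -4 - 5 = -9)
(10*2)*((4 + W)/(C(0) - 79)) - 60/125 = (10*2)*((4 + 18)/(-9 - 79)) - 60/125 = 20*(22/(-88)) - 60*1/125 = 20*(22*(-1/88)) - 12/25 = 20*(-1/4) - 12/25 = -5 - 12/25 = -137/25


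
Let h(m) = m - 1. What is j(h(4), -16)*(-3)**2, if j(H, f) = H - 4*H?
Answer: -81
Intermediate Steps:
h(m) = -1 + m
j(H, f) = -3*H
j(h(4), -16)*(-3)**2 = -3*(-1 + 4)*(-3)**2 = -3*3*9 = -9*9 = -81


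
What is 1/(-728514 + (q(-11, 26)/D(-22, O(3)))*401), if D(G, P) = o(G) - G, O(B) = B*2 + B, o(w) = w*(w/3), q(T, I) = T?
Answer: -50/36426903 ≈ -1.3726e-6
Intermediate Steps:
o(w) = w²/3 (o(w) = w*(w*(⅓)) = w*(w/3) = w²/3)
O(B) = 3*B (O(B) = 2*B + B = 3*B)
D(G, P) = -G + G²/3 (D(G, P) = G²/3 - G = -G + G²/3)
1/(-728514 + (q(-11, 26)/D(-22, O(3)))*401) = 1/(-728514 - 11*(-3/(22*(-3 - 22)))*401) = 1/(-728514 - 11/((⅓)*(-22)*(-25))*401) = 1/(-728514 - 11/550/3*401) = 1/(-728514 - 11*3/550*401) = 1/(-728514 - 3/50*401) = 1/(-728514 - 1203/50) = 1/(-36426903/50) = -50/36426903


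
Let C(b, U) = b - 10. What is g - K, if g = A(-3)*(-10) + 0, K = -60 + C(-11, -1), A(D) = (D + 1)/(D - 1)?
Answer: 76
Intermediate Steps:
C(b, U) = -10 + b
A(D) = (1 + D)/(-1 + D)
K = -81 (K = -60 + (-10 - 11) = -60 - 21 = -81)
g = -5 (g = ((1 - 3)/(-1 - 3))*(-10) + 0 = (-2/(-4))*(-10) + 0 = -1/4*(-2)*(-10) + 0 = (1/2)*(-10) + 0 = -5 + 0 = -5)
g - K = -5 - 1*(-81) = -5 + 81 = 76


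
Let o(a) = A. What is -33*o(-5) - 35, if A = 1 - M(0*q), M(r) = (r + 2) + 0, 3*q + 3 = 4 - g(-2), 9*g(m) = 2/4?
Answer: -2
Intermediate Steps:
g(m) = 1/18 (g(m) = (2/4)/9 = (2*(¼))/9 = (⅑)*(½) = 1/18)
q = 17/54 (q = -1 + (4 - 1*1/18)/3 = -1 + (4 - 1/18)/3 = -1 + (⅓)*(71/18) = -1 + 71/54 = 17/54 ≈ 0.31481)
M(r) = 2 + r (M(r) = (2 + r) + 0 = 2 + r)
A = -1 (A = 1 - (2 + 0*(17/54)) = 1 - (2 + 0) = 1 - 1*2 = 1 - 2 = -1)
o(a) = -1
-33*o(-5) - 35 = -33*(-1) - 35 = 33 - 35 = -2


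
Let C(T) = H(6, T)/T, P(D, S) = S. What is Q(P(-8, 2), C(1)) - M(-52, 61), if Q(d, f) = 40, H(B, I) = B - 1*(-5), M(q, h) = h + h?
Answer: -82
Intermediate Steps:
M(q, h) = 2*h
H(B, I) = 5 + B (H(B, I) = B + 5 = 5 + B)
C(T) = 11/T (C(T) = (5 + 6)/T = 11/T)
Q(P(-8, 2), C(1)) - M(-52, 61) = 40 - 2*61 = 40 - 1*122 = 40 - 122 = -82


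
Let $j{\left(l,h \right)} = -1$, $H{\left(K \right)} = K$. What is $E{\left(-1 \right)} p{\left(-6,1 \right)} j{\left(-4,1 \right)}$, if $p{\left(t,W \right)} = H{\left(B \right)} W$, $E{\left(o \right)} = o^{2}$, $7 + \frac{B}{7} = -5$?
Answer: $84$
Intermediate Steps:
$B = -84$ ($B = -49 + 7 \left(-5\right) = -49 - 35 = -84$)
$p{\left(t,W \right)} = - 84 W$
$E{\left(-1 \right)} p{\left(-6,1 \right)} j{\left(-4,1 \right)} = \left(-1\right)^{2} \left(\left(-84\right) 1\right) \left(-1\right) = 1 \left(-84\right) \left(-1\right) = \left(-84\right) \left(-1\right) = 84$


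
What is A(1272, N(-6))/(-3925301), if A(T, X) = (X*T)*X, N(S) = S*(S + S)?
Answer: -6594048/3925301 ≈ -1.6799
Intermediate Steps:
N(S) = 2*S² (N(S) = S*(2*S) = 2*S²)
A(T, X) = T*X² (A(T, X) = (T*X)*X = T*X²)
A(1272, N(-6))/(-3925301) = (1272*(2*(-6)²)²)/(-3925301) = (1272*(2*36)²)*(-1/3925301) = (1272*72²)*(-1/3925301) = (1272*5184)*(-1/3925301) = 6594048*(-1/3925301) = -6594048/3925301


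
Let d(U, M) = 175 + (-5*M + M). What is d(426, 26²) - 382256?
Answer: -384785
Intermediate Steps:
d(U, M) = 175 - 4*M
d(426, 26²) - 382256 = (175 - 4*26²) - 382256 = (175 - 4*676) - 382256 = (175 - 2704) - 382256 = -2529 - 382256 = -384785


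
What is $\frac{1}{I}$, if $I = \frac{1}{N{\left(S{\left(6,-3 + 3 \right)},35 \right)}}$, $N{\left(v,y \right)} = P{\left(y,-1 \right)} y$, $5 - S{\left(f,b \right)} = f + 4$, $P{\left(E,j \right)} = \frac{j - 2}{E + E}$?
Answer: $- \frac{3}{2} \approx -1.5$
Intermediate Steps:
$P{\left(E,j \right)} = \frac{-2 + j}{2 E}$
$S{\left(f,b \right)} = 1 - f$ ($S{\left(f,b \right)} = 5 - \left(f + 4\right) = 5 - \left(4 + f\right) = 1 - f$)
$N{\left(v,y \right)} = - \frac{3}{2}$ ($N{\left(v,y \right)} = \frac{-2 - 1}{2 y} y = \frac{1}{2} \frac{1}{y} \left(-3\right) y = - \frac{3}{2 y} y = - \frac{3}{2}$)
$I = - \frac{2}{3}$ ($I = \frac{1}{- \frac{3}{2}} = - \frac{2}{3} \approx -0.66667$)
$\frac{1}{I} = \frac{1}{- \frac{2}{3}} = - \frac{3}{2}$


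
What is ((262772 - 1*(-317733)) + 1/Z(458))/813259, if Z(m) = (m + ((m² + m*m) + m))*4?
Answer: 976279376881/1367719467984 ≈ 0.71380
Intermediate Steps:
Z(m) = 8*m + 8*m² (Z(m) = (m + ((m² + m²) + m))*4 = (m + (2*m² + m))*4 = (m + (m + 2*m²))*4 = (2*m + 2*m²)*4 = 8*m + 8*m²)
((262772 - 1*(-317733)) + 1/Z(458))/813259 = ((262772 - 1*(-317733)) + 1/(8*458*(1 + 458)))/813259 = ((262772 + 317733) + 1/(8*458*459))*(1/813259) = (580505 + 1/1681776)*(1/813259) = (976279376881/1681776)*(1/813259) = 976279376881/1367719467984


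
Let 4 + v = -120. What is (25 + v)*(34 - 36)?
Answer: 198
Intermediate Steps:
v = -124 (v = -4 - 120 = -124)
(25 + v)*(34 - 36) = (25 - 124)*(34 - 36) = -99*(-2) = 198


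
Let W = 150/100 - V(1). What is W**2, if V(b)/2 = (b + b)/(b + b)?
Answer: 1/4 ≈ 0.25000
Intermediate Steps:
V(b) = 2 (V(b) = 2*((b + b)/(b + b)) = 2*((2*b)/((2*b))) = 2*((2*b)*(1/(2*b))) = 2*1 = 2)
W = -1/2 (W = 150/100 - 1*2 = 150*(1/100) - 2 = 3/2 - 2 = -1/2 ≈ -0.50000)
W**2 = (-1/2)**2 = 1/4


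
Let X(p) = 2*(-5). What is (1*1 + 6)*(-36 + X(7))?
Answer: -322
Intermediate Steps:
X(p) = -10
(1*1 + 6)*(-36 + X(7)) = (1*1 + 6)*(-36 - 10) = (1 + 6)*(-46) = 7*(-46) = -322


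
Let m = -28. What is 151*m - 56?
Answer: -4284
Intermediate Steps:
151*m - 56 = 151*(-28) - 56 = -4228 - 56 = -4284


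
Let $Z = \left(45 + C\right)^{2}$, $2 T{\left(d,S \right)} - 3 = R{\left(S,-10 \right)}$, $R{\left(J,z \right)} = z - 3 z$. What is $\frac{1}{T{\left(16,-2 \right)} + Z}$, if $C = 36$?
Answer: $\frac{2}{13145} \approx 0.00015215$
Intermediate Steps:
$R{\left(J,z \right)} = - 2 z$
$T{\left(d,S \right)} = \frac{23}{2}$ ($T{\left(d,S \right)} = \frac{3}{2} + \frac{\left(-2\right) \left(-10\right)}{2} = \frac{3}{2} + \frac{1}{2} \cdot 20 = \frac{3}{2} + 10 = \frac{23}{2}$)
$Z = 6561$ ($Z = \left(45 + 36\right)^{2} = 81^{2} = 6561$)
$\frac{1}{T{\left(16,-2 \right)} + Z} = \frac{1}{\frac{23}{2} + 6561} = \frac{1}{\frac{13145}{2}} = \frac{2}{13145}$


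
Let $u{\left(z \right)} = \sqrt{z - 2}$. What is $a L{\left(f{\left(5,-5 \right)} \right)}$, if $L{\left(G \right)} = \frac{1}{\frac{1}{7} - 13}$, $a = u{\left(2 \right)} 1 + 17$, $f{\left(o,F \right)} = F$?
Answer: $- \frac{119}{90} \approx -1.3222$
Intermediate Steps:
$u{\left(z \right)} = \sqrt{-2 + z}$
$a = 17$ ($a = \sqrt{-2 + 2} \cdot 1 + 17 = \sqrt{0} \cdot 1 + 17 = 0 \cdot 1 + 17 = 0 + 17 = 17$)
$L{\left(G \right)} = - \frac{7}{90}$ ($L{\left(G \right)} = \frac{1}{\frac{1}{7} - 13} = \frac{1}{- \frac{90}{7}} = - \frac{7}{90}$)
$a L{\left(f{\left(5,-5 \right)} \right)} = 17 \left(- \frac{7}{90}\right) = - \frac{119}{90}$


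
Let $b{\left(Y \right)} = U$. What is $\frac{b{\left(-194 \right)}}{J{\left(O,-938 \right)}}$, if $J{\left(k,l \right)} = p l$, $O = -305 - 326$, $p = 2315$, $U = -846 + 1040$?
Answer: $- \frac{97}{1085735} \approx -8.934 \cdot 10^{-5}$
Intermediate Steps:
$U = 194$
$b{\left(Y \right)} = 194$
$O = -631$
$J{\left(k,l \right)} = 2315 l$
$\frac{b{\left(-194 \right)}}{J{\left(O,-938 \right)}} = \frac{194}{2315 \left(-938\right)} = \frac{194}{-2171470} = 194 \left(- \frac{1}{2171470}\right) = - \frac{97}{1085735}$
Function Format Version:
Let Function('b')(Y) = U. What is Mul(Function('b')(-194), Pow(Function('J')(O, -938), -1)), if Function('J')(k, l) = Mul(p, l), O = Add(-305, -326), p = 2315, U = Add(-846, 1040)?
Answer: Rational(-97, 1085735) ≈ -8.9340e-5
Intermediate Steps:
U = 194
Function('b')(Y) = 194
O = -631
Function('J')(k, l) = Mul(2315, l)
Mul(Function('b')(-194), Pow(Function('J')(O, -938), -1)) = Mul(194, Pow(Mul(2315, -938), -1)) = Mul(194, Pow(-2171470, -1)) = Mul(194, Rational(-1, 2171470)) = Rational(-97, 1085735)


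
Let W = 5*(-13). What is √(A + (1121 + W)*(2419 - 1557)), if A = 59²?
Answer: √913753 ≈ 955.90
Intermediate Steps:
A = 3481
W = -65
√(A + (1121 + W)*(2419 - 1557)) = √(3481 + (1121 - 65)*(2419 - 1557)) = √(3481 + 1056*862) = √(3481 + 910272) = √913753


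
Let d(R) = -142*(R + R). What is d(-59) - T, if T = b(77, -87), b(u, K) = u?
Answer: 16679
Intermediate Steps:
d(R) = -284*R
T = 77
d(-59) - T = -284*(-59) - 1*77 = 16756 - 77 = 16679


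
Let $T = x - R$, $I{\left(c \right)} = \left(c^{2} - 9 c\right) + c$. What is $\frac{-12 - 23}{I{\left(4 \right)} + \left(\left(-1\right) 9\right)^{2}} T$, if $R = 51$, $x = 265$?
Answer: $- \frac{1498}{13} \approx -115.23$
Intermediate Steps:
$I{\left(c \right)} = c^{2} - 8 c$
$T = 214$ ($T = 265 - 51 = 214$)
$\frac{-12 - 23}{I{\left(4 \right)} + \left(\left(-1\right) 9\right)^{2}} T = \frac{-12 - 23}{4 \left(-8 + 4\right) + \left(\left(-1\right) 9\right)^{2}} \cdot 214 = - \frac{35}{4 \left(-4\right) + \left(-9\right)^{2}} \cdot 214 = - \frac{35}{-16 + 81} \cdot 214 = - \frac{35}{65} \cdot 214 = \left(-35\right) \frac{1}{65} \cdot 214 = \left(- \frac{7}{13}\right) 214 = - \frac{1498}{13}$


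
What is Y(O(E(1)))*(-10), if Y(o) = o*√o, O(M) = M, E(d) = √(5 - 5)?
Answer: 0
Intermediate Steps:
E(d) = 0 (E(d) = √0 = 0)
Y(o) = o^(3/2)
Y(O(E(1)))*(-10) = 0^(3/2)*(-10) = 0*(-10) = 0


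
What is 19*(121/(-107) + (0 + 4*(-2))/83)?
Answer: -207081/8881 ≈ -23.317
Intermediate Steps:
19*(121/(-107) + (0 + 4*(-2))/83) = 19*(121*(-1/107) + (0 - 8)*(1/83)) = 19*(-121/107 - 8*1/83) = 19*(-121/107 - 8/83) = 19*(-10899/8881) = -207081/8881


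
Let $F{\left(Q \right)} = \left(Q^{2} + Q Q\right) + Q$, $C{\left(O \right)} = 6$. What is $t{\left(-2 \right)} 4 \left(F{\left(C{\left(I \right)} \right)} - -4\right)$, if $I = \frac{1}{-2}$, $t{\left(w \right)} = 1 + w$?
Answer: $-328$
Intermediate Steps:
$I = - \frac{1}{2} \approx -0.5$
$F{\left(Q \right)} = Q + 2 Q^{2}$ ($F{\left(Q \right)} = \left(Q^{2} + Q^{2}\right) + Q = 2 Q^{2} + Q = Q + 2 Q^{2}$)
$t{\left(-2 \right)} 4 \left(F{\left(C{\left(I \right)} \right)} - -4\right) = \left(1 - 2\right) 4 \left(6 \left(1 + 2 \cdot 6\right) - -4\right) = \left(-1\right) 4 \left(6 \left(1 + 12\right) + 4\right) = - 4 \left(6 \cdot 13 + 4\right) = - 4 \left(78 + 4\right) = \left(-4\right) 82 = -328$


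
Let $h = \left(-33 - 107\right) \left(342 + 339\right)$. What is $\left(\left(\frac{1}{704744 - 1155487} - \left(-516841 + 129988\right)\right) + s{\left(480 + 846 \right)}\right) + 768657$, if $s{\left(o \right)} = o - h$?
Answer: $\frac{564409566767}{450743} \approx 1.2522 \cdot 10^{6}$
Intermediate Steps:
$h = -95340$ ($h = \left(-140\right) 681 = -95340$)
$s{\left(o \right)} = 95340 + o$ ($s{\left(o \right)} = o - -95340 = o + 95340 = 95340 + o$)
$\left(\left(\frac{1}{704744 - 1155487} - \left(-516841 + 129988\right)\right) + s{\left(480 + 846 \right)}\right) + 768657 = \left(\left(\frac{1}{704744 - 1155487} - \left(-516841 + 129988\right)\right) + \left(95340 + \left(480 + 846\right)\right)\right) + 768657 = \left(\left(\frac{1}{-450743} - -386853\right) + \left(95340 + 1326\right)\right) + 768657 = \left(\left(- \frac{1}{450743} + 386853\right) + 96666\right) + 768657 = \left(\frac{174371281778}{450743} + 96666\right) + 768657 = \frac{217942804616}{450743} + 768657 = \frac{564409566767}{450743}$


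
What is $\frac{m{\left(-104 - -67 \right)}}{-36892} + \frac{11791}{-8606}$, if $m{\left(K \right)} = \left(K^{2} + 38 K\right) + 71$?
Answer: $- \frac{4185444}{3052813} \approx -1.371$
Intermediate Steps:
$m{\left(K \right)} = 71 + K^{2} + 38 K$
$\frac{m{\left(-104 - -67 \right)}}{-36892} + \frac{11791}{-8606} = \frac{71 + \left(-104 - -67\right)^{2} + 38 \left(-104 - -67\right)}{-36892} + \frac{11791}{-8606} = \left(71 + \left(-104 + 67\right)^{2} + 38 \left(-104 + 67\right)\right) \left(- \frac{1}{36892}\right) + 11791 \left(- \frac{1}{8606}\right) = \left(71 + \left(-37\right)^{2} + 38 \left(-37\right)\right) \left(- \frac{1}{36892}\right) - \frac{907}{662} = \left(71 + 1369 - 1406\right) \left(- \frac{1}{36892}\right) - \frac{907}{662} = 34 \left(- \frac{1}{36892}\right) - \frac{907}{662} = - \frac{17}{18446} - \frac{907}{662} = - \frac{4185444}{3052813}$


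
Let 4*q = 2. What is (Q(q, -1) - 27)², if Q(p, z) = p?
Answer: 2809/4 ≈ 702.25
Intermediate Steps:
q = ½ (q = (¼)*2 = ½ ≈ 0.50000)
(Q(q, -1) - 27)² = (½ - 27)² = (-53/2)² = 2809/4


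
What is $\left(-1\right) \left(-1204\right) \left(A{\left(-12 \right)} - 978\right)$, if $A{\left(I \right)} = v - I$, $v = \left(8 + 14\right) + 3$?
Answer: $-1132964$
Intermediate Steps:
$v = 25$ ($v = 22 + 3 = 25$)
$A{\left(I \right)} = 25 - I$
$\left(-1\right) \left(-1204\right) \left(A{\left(-12 \right)} - 978\right) = \left(-1\right) \left(-1204\right) \left(\left(25 - -12\right) - 978\right) = 1204 \left(\left(25 + 12\right) - 978\right) = 1204 \left(37 - 978\right) = 1204 \left(-941\right) = -1132964$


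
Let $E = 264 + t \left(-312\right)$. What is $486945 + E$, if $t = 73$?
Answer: $464433$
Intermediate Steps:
$E = -22512$ ($E = 264 + 73 \left(-312\right) = 264 - 22776 = -22512$)
$486945 + E = 486945 - 22512 = 464433$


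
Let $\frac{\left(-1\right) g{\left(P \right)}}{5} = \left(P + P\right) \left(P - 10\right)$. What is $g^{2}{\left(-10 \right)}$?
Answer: $4000000$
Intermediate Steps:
$g{\left(P \right)} = - 10 P \left(-10 + P\right)$ ($g{\left(P \right)} = - 5 \left(P + P\right) \left(P - 10\right) = - 5 \cdot 2 P \left(-10 + P\right) = - 10 P \left(-10 + P\right)$)
$g^{2}{\left(-10 \right)} = \left(10 \left(-10\right) \left(10 - -10\right)\right)^{2} = \left(10 \left(-10\right) \left(10 + 10\right)\right)^{2} = \left(10 \left(-10\right) 20\right)^{2} = \left(-2000\right)^{2} = 4000000$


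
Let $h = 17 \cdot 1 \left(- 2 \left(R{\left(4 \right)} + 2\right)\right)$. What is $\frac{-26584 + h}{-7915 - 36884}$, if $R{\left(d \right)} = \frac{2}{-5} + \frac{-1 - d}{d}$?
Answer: $\frac{88653}{149330} \approx 0.59367$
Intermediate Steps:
$R{\left(d \right)} = - \frac{2}{5} + \frac{-1 - d}{d}$ ($R{\left(d \right)} = 2 \left(- \frac{1}{5}\right) + \frac{-1 - d}{d} = - \frac{2}{5} + \frac{-1 - d}{d}$)
$h = - \frac{119}{10}$ ($h = 17 \cdot 1 \left(- 2 \left(\left(- \frac{7}{5} - \frac{1}{4}\right) + 2\right)\right) = 17 \left(- 2 \left(\left(- \frac{7}{5} - \frac{1}{4}\right) + 2\right)\right) = 17 \left(- 2 \left(- \frac{33}{20} + 2\right)\right) = 17 \left(\left(-2\right) \frac{7}{20}\right) = 17 \left(- \frac{7}{10}\right) = - \frac{119}{10} \approx -11.9$)
$\frac{-26584 + h}{-7915 - 36884} = \frac{-26584 - \frac{119}{10}}{-7915 - 36884} = - \frac{265959}{10 \left(-44799\right)} = \left(- \frac{265959}{10}\right) \left(- \frac{1}{44799}\right) = \frac{88653}{149330}$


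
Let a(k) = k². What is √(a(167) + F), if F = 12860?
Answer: 17*√141 ≈ 201.86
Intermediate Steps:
√(a(167) + F) = √(167² + 12860) = √(27889 + 12860) = √40749 = 17*√141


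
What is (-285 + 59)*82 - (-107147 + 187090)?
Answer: -98475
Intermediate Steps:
(-285 + 59)*82 - (-107147 + 187090) = -226*82 - 1*79943 = -18532 - 79943 = -98475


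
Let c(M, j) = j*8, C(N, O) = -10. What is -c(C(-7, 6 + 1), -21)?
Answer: 168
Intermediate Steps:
c(M, j) = 8*j
-c(C(-7, 6 + 1), -21) = -8*(-21) = -1*(-168) = 168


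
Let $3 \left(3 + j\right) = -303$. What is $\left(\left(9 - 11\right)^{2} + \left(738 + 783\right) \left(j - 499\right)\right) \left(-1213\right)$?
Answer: $1112513867$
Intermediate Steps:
$j = -104$ ($j = -3 + \frac{1}{3} \left(-303\right) = -3 - 101 = -104$)
$\left(\left(9 - 11\right)^{2} + \left(738 + 783\right) \left(j - 499\right)\right) \left(-1213\right) = \left(\left(9 - 11\right)^{2} + \left(738 + 783\right) \left(-104 - 499\right)\right) \left(-1213\right) = \left(\left(-2\right)^{2} + 1521 \left(-603\right)\right) \left(-1213\right) = \left(4 - 917163\right) \left(-1213\right) = \left(-917159\right) \left(-1213\right) = 1112513867$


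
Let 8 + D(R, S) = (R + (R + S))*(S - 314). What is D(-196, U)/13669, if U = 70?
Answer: 78560/13669 ≈ 5.7473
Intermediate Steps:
D(R, S) = -8 + (-314 + S)*(S + 2*R) (D(R, S) = -8 + (R + (R + S))*(S - 314) = -8 + (S + 2*R)*(-314 + S) = -8 + (-314 + S)*(S + 2*R))
D(-196, U)/13669 = (-8 + 70² - 628*(-196) - 314*70 + 2*(-196)*70)/13669 = (-8 + 4900 + 123088 - 21980 - 27440)*(1/13669) = 78560*(1/13669) = 78560/13669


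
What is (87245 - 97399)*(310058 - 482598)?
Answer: 1751971160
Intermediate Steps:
(87245 - 97399)*(310058 - 482598) = -10154*(-172540) = 1751971160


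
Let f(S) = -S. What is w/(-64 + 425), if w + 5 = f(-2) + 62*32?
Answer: 1981/361 ≈ 5.4875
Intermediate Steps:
w = 1981 (w = -5 + (-1*(-2) + 62*32) = -5 + (2 + 1984) = -5 + 1986 = 1981)
w/(-64 + 425) = 1981/(-64 + 425) = 1981/361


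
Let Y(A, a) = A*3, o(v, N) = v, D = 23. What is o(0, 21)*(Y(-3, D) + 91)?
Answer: 0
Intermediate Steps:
Y(A, a) = 3*A
o(0, 21)*(Y(-3, D) + 91) = 0*(3*(-3) + 91) = 0*(-9 + 91) = 0*82 = 0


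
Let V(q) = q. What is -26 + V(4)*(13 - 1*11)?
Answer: -18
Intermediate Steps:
-26 + V(4)*(13 - 1*11) = -26 + 4*(13 - 1*11) = -26 + 4*(13 - 11) = -26 + 4*2 = -26 + 8 = -18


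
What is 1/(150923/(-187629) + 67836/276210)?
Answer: -2879167005/1608802277 ≈ -1.7896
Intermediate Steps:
1/(150923/(-187629) + 67836/276210) = 1/(150923*(-1/187629) + 67836*(1/276210)) = 1/(-150923/187629 + 11306/46035) = 1/(-1608802277/2879167005) = -2879167005/1608802277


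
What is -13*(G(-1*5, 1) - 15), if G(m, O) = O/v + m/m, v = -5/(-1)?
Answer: 897/5 ≈ 179.40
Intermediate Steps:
v = 5 (v = -5*(-1) = 5)
G(m, O) = 1 + O/5 (G(m, O) = O/5 + m/m = O*(⅕) + 1 = O/5 + 1 = 1 + O/5)
-13*(G(-1*5, 1) - 15) = -13*((1 + (⅕)*1) - 15) = -13*((1 + ⅕) - 15) = -13*(6/5 - 15) = -13*(-69/5) = 897/5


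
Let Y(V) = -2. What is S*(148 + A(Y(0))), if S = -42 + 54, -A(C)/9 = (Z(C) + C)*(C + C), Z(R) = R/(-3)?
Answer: 1200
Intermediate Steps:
Z(R) = -R/3 (Z(R) = R*(-1/3) = -R/3)
A(C) = -12*C**2 (A(C) = -9*(-C/3 + C)*(C + C) = -9*2*C/3*2*C = -12*C**2)
S = 12
S*(148 + A(Y(0))) = 12*(148 - 12*(-2)**2) = 12*(148 - 12*4) = 12*(148 - 48) = 12*100 = 1200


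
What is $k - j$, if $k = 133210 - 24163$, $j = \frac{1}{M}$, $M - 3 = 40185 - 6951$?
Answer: $\frac{3624395138}{33237} \approx 1.0905 \cdot 10^{5}$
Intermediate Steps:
$M = 33237$ ($M = 3 + \left(40185 - 6951\right) = 3 + 33234 = 33237$)
$j = \frac{1}{33237} \approx 3.0087 \cdot 10^{-5}$
$k = 109047$
$k - j = 109047 - \frac{1}{33237} = \frac{3624395138}{33237}$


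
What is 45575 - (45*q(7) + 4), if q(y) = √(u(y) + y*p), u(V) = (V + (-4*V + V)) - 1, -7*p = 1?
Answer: 45571 - 180*I ≈ 45571.0 - 180.0*I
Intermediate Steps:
p = -⅐ (p = -⅐*1 = -⅐ ≈ -0.14286)
u(V) = -1 - 2*V (u(V) = (V - 3*V) - 1 = -2*V - 1 = -1 - 2*V)
q(y) = √(-1 - 15*y/7) (q(y) = √((-1 - 2*y) + y*(-⅐)) = √((-1 - 2*y) - y/7) = √(-1 - 15*y/7))
45575 - (45*q(7) + 4) = 45575 - (45*(√(-49 - 105*7)/7) + 4) = 45575 - (45*(√(-49 - 735)/7) + 4) = 45575 - (45*(√(-784)/7) + 4) = 45575 - (45*((28*I)/7) + 4) = 45575 - (45*(4*I) + 4) = 45575 - (180*I + 4) = 45575 - (4 + 180*I) = 45575 + (-4 - 180*I) = 45571 - 180*I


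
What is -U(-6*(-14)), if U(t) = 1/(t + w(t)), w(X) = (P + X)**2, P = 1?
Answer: -1/7309 ≈ -0.00013682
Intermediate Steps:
w(X) = (1 + X)**2
U(t) = 1/(t + (1 + t)**2)
-U(-6*(-14)) = -1/(-6*(-14) + (1 - 6*(-14))**2) = -1/(84 + (1 + 84)**2) = -1/(84 + 85**2) = -1/(84 + 7225) = -1/7309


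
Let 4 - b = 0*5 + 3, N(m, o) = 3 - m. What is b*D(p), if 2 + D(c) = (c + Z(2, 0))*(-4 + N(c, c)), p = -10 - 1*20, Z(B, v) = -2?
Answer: -930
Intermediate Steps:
b = 1 (b = 4 - (0*5 + 3) = 4 - (0 + 3) = 4 - 1*3 = 4 - 3 = 1)
p = -30 (p = -10 - 20 = -30)
D(c) = -2 + (-1 - c)*(-2 + c) (D(c) = -2 + (c - 2)*(-4 + (3 - c)) = -2 + (-2 + c)*(-1 - c) = -2 + (-1 - c)*(-2 + c))
b*D(p) = 1*(-30*(1 - 1*(-30))) = 1*(-30*(1 + 30)) = 1*(-30*31) = 1*(-930) = -930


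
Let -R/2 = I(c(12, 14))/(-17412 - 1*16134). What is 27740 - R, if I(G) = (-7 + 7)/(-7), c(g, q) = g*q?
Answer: 27740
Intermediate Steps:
I(G) = 0 (I(G) = 0*(-⅐) = 0)
R = 0 (R = -0/(-17412 - 1*16134) = -0/(-17412 - 16134) = -0/(-33546) = -0*(-1)/33546 = -2*0 = 0)
27740 - R = 27740 - 1*0 = 27740 + 0 = 27740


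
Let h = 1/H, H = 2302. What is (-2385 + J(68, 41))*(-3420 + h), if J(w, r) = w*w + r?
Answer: -8975036460/1151 ≈ -7.7976e+6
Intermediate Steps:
J(w, r) = r + w² (J(w, r) = w² + r = r + w²)
h = 1/2302 ≈ 0.00043440
(-2385 + J(68, 41))*(-3420 + h) = (-2385 + (41 + 68²))*(-3420 + 1/2302) = (-2385 + (41 + 4624))*(-7872839/2302) = (-2385 + 4665)*(-7872839/2302) = 2280*(-7872839/2302) = -8975036460/1151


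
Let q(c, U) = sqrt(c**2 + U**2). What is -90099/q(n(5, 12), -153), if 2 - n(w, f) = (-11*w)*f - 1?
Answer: -30033*sqrt(178)/3026 ≈ -132.42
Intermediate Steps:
n(w, f) = 3 + 11*f*w (n(w, f) = 2 - ((-11*w)*f - 1) = 2 - (-11*f*w - 1) = 2 - (-1 - 11*f*w) = 2 + (1 + 11*f*w) = 3 + 11*f*w)
q(c, U) = sqrt(U**2 + c**2)
-90099/q(n(5, 12), -153) = -90099/sqrt((-153)**2 + (3 + 11*12*5)**2) = -90099/sqrt(23409 + (3 + 660)**2) = -90099/sqrt(23409 + 663**2) = -90099/sqrt(23409 + 439569) = -90099*sqrt(178)/9078 = -30033*sqrt(178)/3026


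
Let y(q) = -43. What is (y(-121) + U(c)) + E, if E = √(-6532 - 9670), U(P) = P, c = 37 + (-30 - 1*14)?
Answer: -50 + I*√16202 ≈ -50.0 + 127.29*I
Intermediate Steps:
c = -7 (c = 37 + (-30 - 14) = 37 - 44 = -7)
E = I*√16202 (E = √(-16202) = I*√16202 ≈ 127.29*I)
(y(-121) + U(c)) + E = (-43 - 7) + I*√16202 = -50 + I*√16202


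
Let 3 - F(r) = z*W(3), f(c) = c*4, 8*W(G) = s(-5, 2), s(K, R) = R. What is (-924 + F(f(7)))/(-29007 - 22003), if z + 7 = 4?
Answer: 3681/204040 ≈ 0.018041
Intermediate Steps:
z = -3 (z = -7 + 4 = -3)
W(G) = ¼ (W(G) = (⅛)*2 = ¼)
f(c) = 4*c
F(r) = 15/4 (F(r) = 3 - (-3)/4 = 3 - 1*(-¾) = 3 + ¾ = 15/4)
(-924 + F(f(7)))/(-29007 - 22003) = (-924 + 15/4)/(-29007 - 22003) = -3681/4/(-51010) = -3681/4*(-1/51010) = 3681/204040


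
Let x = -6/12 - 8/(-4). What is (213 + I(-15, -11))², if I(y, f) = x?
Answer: 184041/4 ≈ 46010.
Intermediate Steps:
x = 3/2 (x = -6*1/12 - 8*(-¼) = -½ + 2 = 3/2 ≈ 1.5000)
I(y, f) = 3/2
(213 + I(-15, -11))² = (213 + 3/2)² = (429/2)² = 184041/4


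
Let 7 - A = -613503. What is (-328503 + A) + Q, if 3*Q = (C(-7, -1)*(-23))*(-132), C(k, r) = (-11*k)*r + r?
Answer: 206071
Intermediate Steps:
A = 613510 (A = 7 - 1*(-613503) = 7 + 613503 = 613510)
C(k, r) = r - 11*k*r (C(k, r) = -11*k*r + r = r - 11*k*r)
Q = -78936 (Q = ((-(1 - 11*(-7))*(-23))*(-132))/3 = ((-(1 + 77)*(-23))*(-132))/3 = ((-1*78*(-23))*(-132))/3 = (-78*(-23)*(-132))/3 = (1794*(-132))/3 = (⅓)*(-236808) = -78936)
(-328503 + A) + Q = (-328503 + 613510) - 78936 = 285007 - 78936 = 206071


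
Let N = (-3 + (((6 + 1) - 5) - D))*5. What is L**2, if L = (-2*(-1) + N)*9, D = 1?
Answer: 5184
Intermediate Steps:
N = -10 (N = (-3 + (((6 + 1) - 5) - 1*1))*5 = (-3 + ((7 - 5) - 1))*5 = (-3 + (2 - 1))*5 = (-3 + 1)*5 = -2*5 = -10)
L = -72 (L = (-2*(-1) - 10)*9 = (2 - 10)*9 = -8*9 = -72)
L**2 = (-72)**2 = 5184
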